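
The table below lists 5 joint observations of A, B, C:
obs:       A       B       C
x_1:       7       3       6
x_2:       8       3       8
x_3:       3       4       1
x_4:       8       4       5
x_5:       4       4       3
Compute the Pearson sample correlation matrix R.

Step 1 — column means:
  mean(A) = (7 + 8 + 3 + 8 + 4) / 5 = 30/5 = 6
  mean(B) = (3 + 3 + 4 + 4 + 4) / 5 = 18/5 = 3.6
  mean(C) = (6 + 8 + 1 + 5 + 3) / 5 = 23/5 = 4.6

Step 2 — sample variances and covariances s[i,j] = (1/(n-1)) · Σ_k (x_{k,i} - mean_i) · (x_{k,j} - mean_j), with n-1 = 4:
  s[A,A] = ((1)·(1) + (2)·(2) + (-3)·(-3) + (2)·(2) + (-2)·(-2)) / 4 = 22/4 = 5.5
  s[A,B] = ((1)·(-0.6) + (2)·(-0.6) + (-3)·(0.4) + (2)·(0.4) + (-2)·(0.4)) / 4 = -3/4 = -0.75
  s[A,C] = ((1)·(1.4) + (2)·(3.4) + (-3)·(-3.6) + (2)·(0.4) + (-2)·(-1.6)) / 4 = 23/4 = 5.75
  s[B,B] = ((-0.6)·(-0.6) + (-0.6)·(-0.6) + (0.4)·(0.4) + (0.4)·(0.4) + (0.4)·(0.4)) / 4 = 1.2/4 = 0.3
  s[B,C] = ((-0.6)·(1.4) + (-0.6)·(3.4) + (0.4)·(-3.6) + (0.4)·(0.4) + (0.4)·(-1.6)) / 4 = -4.8/4 = -1.2
  s[C,C] = ((1.4)·(1.4) + (3.4)·(3.4) + (-3.6)·(-3.6) + (0.4)·(0.4) + (-1.6)·(-1.6)) / 4 = 29.2/4 = 7.3
  Sample standard deviations s_i = √(s[i,i]):
  s(A) = √(5.5) = 2.3452
  s(B) = √(0.3) = 0.5477
  s(C) = √(7.3) = 2.7019

Step 3 — r_{ij} = s_{ij} / (s_i · s_j):
  r[A,A] = 1 (diagonal).
  r[A,B] = -0.75 / (2.3452 · 0.5477) = -0.75 / 1.2845 = -0.5839
  r[A,C] = 5.75 / (2.3452 · 2.7019) = 5.75 / 6.3364 = 0.9075
  r[B,B] = 1 (diagonal).
  r[B,C] = -1.2 / (0.5477 · 2.7019) = -1.2 / 1.4799 = -0.8109
  r[C,C] = 1 (diagonal).

R is symmetric with unit diagonal. Assembling:

R = [[1, -0.5839, 0.9075],
 [-0.5839, 1, -0.8109],
 [0.9075, -0.8109, 1]]


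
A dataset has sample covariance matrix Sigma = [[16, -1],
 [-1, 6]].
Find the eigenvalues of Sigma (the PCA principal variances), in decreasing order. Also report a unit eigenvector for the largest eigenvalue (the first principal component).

Step 1 — characteristic polynomial of 2×2 Sigma:
  det(Sigma - λI) = λ² - trace · λ + det = 0.
  trace = 16 + 6 = 22, det = 16·6 - (-1)² = 95.
Step 2 — discriminant:
  Δ = trace² - 4·det = 484 - 380 = 104.
Step 3 — eigenvalues:
  λ = (trace ± √Δ)/2 = (22 ± 10.198)/2,
  λ_1 = 16.099,  λ_2 = 5.901.

Step 4 — unit eigenvector for λ_1: solve (Sigma - λ_1 I)v = 0. First row:
  (16 - 16.099)·v_x + (-1)·v_y = 0, i.e. (-0.099)·v_x + (-1)·v_y = 0,
  so v ∝ (b, λ_1 - a) = (-1, 0.099); multiply by -1 so the first entry is positive: u = (1, -0.099).
  ||u|| = √((1)² + (-0.099)²) = √(1.0098) ≈ 1.0049,
  v_1 = u/||u|| ≈ (0.9951, -0.0985) (||v_1|| = 1).

λ_1 = 16.099,  λ_2 = 5.901;  v_1 ≈ (0.9951, -0.0985)


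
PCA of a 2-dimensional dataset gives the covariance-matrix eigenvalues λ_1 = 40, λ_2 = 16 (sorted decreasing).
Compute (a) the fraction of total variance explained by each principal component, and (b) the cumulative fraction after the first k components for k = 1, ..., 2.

Step 1 — total variance = trace(Sigma) = Σ λ_i = 40 + 16 = 56.

Step 2 — fraction explained by component i = λ_i / Σ λ:
  PC1: 40/56 = 0.7143
  PC2: 16/56 = 0.2857

Step 3 — cumulative fraction after k components = (λ_1 + ... + λ_k) / Σ λ:
  k = 1: 40/56 = 0.7143
  k = 2: (40 + 16)/56 = 56/56 = 1

Summary (fraction, with percent):

explained: PC1 0.7143 (71.43%), PC2 0.2857 (28.57%);  cumulative: 0.7143, 1


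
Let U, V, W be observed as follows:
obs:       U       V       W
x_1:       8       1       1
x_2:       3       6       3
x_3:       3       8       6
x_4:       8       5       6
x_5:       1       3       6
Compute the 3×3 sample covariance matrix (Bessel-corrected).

Step 1 — column means:
  mean(U) = (8 + 3 + 3 + 8 + 1) / 5 = 23/5 = 4.6
  mean(V) = (1 + 6 + 8 + 5 + 3) / 5 = 23/5 = 4.6
  mean(W) = (1 + 3 + 6 + 6 + 6) / 5 = 22/5 = 4.4

Step 2 — sample covariance S[i,j] = (1/(n-1)) · Σ_k (x_{k,i} - mean_i) · (x_{k,j} - mean_j), with n-1 = 4.
  S[U,U] = ((3.4)·(3.4) + (-1.6)·(-1.6) + (-1.6)·(-1.6) + (3.4)·(3.4) + (-3.6)·(-3.6)) / 4 = 41.2/4 = 10.3
  S[U,V] = ((3.4)·(-3.6) + (-1.6)·(1.4) + (-1.6)·(3.4) + (3.4)·(0.4) + (-3.6)·(-1.6)) / 4 = -12.8/4 = -3.2
  S[U,W] = ((3.4)·(-3.4) + (-1.6)·(-1.4) + (-1.6)·(1.6) + (3.4)·(1.6) + (-3.6)·(1.6)) / 4 = -12.2/4 = -3.05
  S[V,V] = ((-3.6)·(-3.6) + (1.4)·(1.4) + (3.4)·(3.4) + (0.4)·(0.4) + (-1.6)·(-1.6)) / 4 = 29.2/4 = 7.3
  S[V,W] = ((-3.6)·(-3.4) + (1.4)·(-1.4) + (3.4)·(1.6) + (0.4)·(1.6) + (-1.6)·(1.6)) / 4 = 13.8/4 = 3.45
  S[W,W] = ((-3.4)·(-3.4) + (-1.4)·(-1.4) + (1.6)·(1.6) + (1.6)·(1.6) + (1.6)·(1.6)) / 4 = 21.2/4 = 5.3

S is symmetric (S[j,i] = S[i,j]). Assembling:

S = [[10.3, -3.2, -3.05],
 [-3.2, 7.3, 3.45],
 [-3.05, 3.45, 5.3]]


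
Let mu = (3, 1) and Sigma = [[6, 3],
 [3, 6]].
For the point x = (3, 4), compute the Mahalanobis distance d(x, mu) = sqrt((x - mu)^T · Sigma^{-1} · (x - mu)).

Step 1 — centre the observation: (x - mu) = (0, 3).

Step 2 — invert Sigma. det(Sigma) = 6·6 - (3)² = 27.
  Sigma^{-1} = (1/det) · [[d, -b], [-b, a]] = [[0.2222, -0.1111],
 [-0.1111, 0.2222]].

Step 3 — form the quadratic (x - mu)^T · Sigma^{-1} · (x - mu):
  Sigma^{-1} · (x - mu) = (-0.3333, 0.6667).
  (x - mu)^T · [Sigma^{-1} · (x - mu)] = (0)·(-0.3333) + (3)·(0.6667) = 2.

Step 4 — take square root: d = √(2) ≈ 1.4142.

d(x, mu) = √(2) ≈ 1.4142


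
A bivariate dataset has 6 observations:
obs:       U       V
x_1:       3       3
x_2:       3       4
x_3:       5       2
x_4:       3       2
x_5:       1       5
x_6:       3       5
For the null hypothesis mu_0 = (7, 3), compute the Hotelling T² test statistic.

Step 1 — sample mean vector:
  mean(U) = (3 + 3 + 5 + 3 + 1 + 3) / 6 = 18/6 = 3
  mean(V) = (3 + 4 + 2 + 2 + 5 + 5) / 6 = 21/6 = 3.5
  x̄ = (3, 3.5),  deviation x̄ - mu_0 = (3, 3.5) - (7, 3) = (-4, 0.5).

Step 2 — sample covariance matrix, S[i,j] = (1/(n-1)) · Σ_k (x_{k,i} - mean_i) · (x_{k,j} - mean_j), divisor n-1 = 5:
  S[U,U] = ((0)·(0) + (0)·(0) + (2)·(2) + (0)·(0) + (-2)·(-2) + (0)·(0)) / 5 = 8/5 = 1.6
  S[U,V] = ((0)·(-0.5) + (0)·(0.5) + (2)·(-1.5) + (0)·(-1.5) + (-2)·(1.5) + (0)·(1.5)) / 5 = -6/5 = -1.2
  S[V,V] = ((-0.5)·(-0.5) + (0.5)·(0.5) + (-1.5)·(-1.5) + (-1.5)·(-1.5) + (1.5)·(1.5) + (1.5)·(1.5)) / 5 = 9.5/5 = 1.9
  S = [[1.6, -1.2],
 [-1.2, 1.9]].

Step 3 — invert S. det(S) = 1.6·1.9 - (-1.2)² = 1.6.
  S^{-1} = (1/det) · [[d, -b], [-b, a]] = [[1.1875, 0.75],
 [0.75, 1]].

Step 4 — quadratic form (x̄ - mu_0)^T · S^{-1} · (x̄ - mu_0):
  S^{-1} · (x̄ - mu_0) = (-4.375, -2.5),
  (x̄ - mu_0)^T · [...] = (-4)·(-4.375) + (0.5)·(-2.5) = 16.25.

Step 5 — scale by n: T² = 6 · 16.25 = 97.5.

T² ≈ 97.5


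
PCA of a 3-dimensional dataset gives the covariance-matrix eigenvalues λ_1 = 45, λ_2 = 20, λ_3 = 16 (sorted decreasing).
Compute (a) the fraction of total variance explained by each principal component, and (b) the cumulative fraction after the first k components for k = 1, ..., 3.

Step 1 — total variance = trace(Sigma) = Σ λ_i = 45 + 20 + 16 = 81.

Step 2 — fraction explained by component i = λ_i / Σ λ:
  PC1: 45/81 = 0.5556
  PC2: 20/81 = 0.2469
  PC3: 16/81 = 0.1975

Step 3 — cumulative fraction after k components = (λ_1 + ... + λ_k) / Σ λ:
  k = 1: 45/81 = 0.5556
  k = 2: (45 + 20)/81 = 65/81 = 0.8025
  k = 3: (45 + 20 + 16)/81 = 81/81 = 1

Summary (fraction, with percent):

explained: PC1 0.5556 (55.56%), PC2 0.2469 (24.69%), PC3 0.1975 (19.75%);  cumulative: 0.5556, 0.8025, 1


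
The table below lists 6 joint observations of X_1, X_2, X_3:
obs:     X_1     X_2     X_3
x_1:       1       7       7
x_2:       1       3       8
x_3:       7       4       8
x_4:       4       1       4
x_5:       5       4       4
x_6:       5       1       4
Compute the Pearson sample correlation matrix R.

Step 1 — column means:
  mean(X_1) = (1 + 1 + 7 + 4 + 5 + 5) / 6 = 23/6 = 3.8333
  mean(X_2) = (7 + 3 + 4 + 1 + 4 + 1) / 6 = 20/6 = 3.3333
  mean(X_3) = (7 + 8 + 8 + 4 + 4 + 4) / 6 = 35/6 = 5.8333

Step 2 — sample variances and covariances s[i,j] = (1/(n-1)) · Σ_k (x_{k,i} - mean_i) · (x_{k,j} - mean_j), with n-1 = 5:
  s[X_1,X_1] = ((-2.8333)·(-2.8333) + (-2.8333)·(-2.8333) + (3.1667)·(3.1667) + (0.1667)·(0.1667) + (1.1667)·(1.1667) + (1.1667)·(1.1667)) / 5 = 28.8333/5 = 5.7667
  s[X_1,X_2] = ((-2.8333)·(3.6667) + (-2.8333)·(-0.3333) + (3.1667)·(0.6667) + (0.1667)·(-2.3333) + (1.1667)·(0.6667) + (1.1667)·(-2.3333)) / 5 = -9.6667/5 = -1.9333
  s[X_1,X_3] = ((-2.8333)·(1.1667) + (-2.8333)·(2.1667) + (3.1667)·(2.1667) + (0.1667)·(-1.8333) + (1.1667)·(-1.8333) + (1.1667)·(-1.8333)) / 5 = -7.1667/5 = -1.4333
  s[X_2,X_2] = ((3.6667)·(3.6667) + (-0.3333)·(-0.3333) + (0.6667)·(0.6667) + (-2.3333)·(-2.3333) + (0.6667)·(0.6667) + (-2.3333)·(-2.3333)) / 5 = 25.3333/5 = 5.0667
  s[X_2,X_3] = ((3.6667)·(1.1667) + (-0.3333)·(2.1667) + (0.6667)·(2.1667) + (-2.3333)·(-1.8333) + (0.6667)·(-1.8333) + (-2.3333)·(-1.8333)) / 5 = 12.3333/5 = 2.4667
  s[X_3,X_3] = ((1.1667)·(1.1667) + (2.1667)·(2.1667) + (2.1667)·(2.1667) + (-1.8333)·(-1.8333) + (-1.8333)·(-1.8333) + (-1.8333)·(-1.8333)) / 5 = 20.8333/5 = 4.1667
  Sample standard deviations s_i = √(s[i,i]):
  s(X_1) = √(5.7667) = 2.4014
  s(X_2) = √(5.0667) = 2.2509
  s(X_3) = √(4.1667) = 2.0412

Step 3 — r_{ij} = s_{ij} / (s_i · s_j):
  r[X_1,X_1] = 1 (diagonal).
  r[X_1,X_2] = -1.9333 / (2.4014 · 2.2509) = -1.9333 / 5.4053 = -0.3577
  r[X_1,X_3] = -1.4333 / (2.4014 · 2.0412) = -1.4333 / 4.9018 = -0.2924
  r[X_2,X_2] = 1 (diagonal).
  r[X_2,X_3] = 2.4667 / (2.2509 · 2.0412) = 2.4667 / 4.5947 = 0.5369
  r[X_3,X_3] = 1 (diagonal).

R is symmetric with unit diagonal. Assembling:

R = [[1, -0.3577, -0.2924],
 [-0.3577, 1, 0.5369],
 [-0.2924, 0.5369, 1]]


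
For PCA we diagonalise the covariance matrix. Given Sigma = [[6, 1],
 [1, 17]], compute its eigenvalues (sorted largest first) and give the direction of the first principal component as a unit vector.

Step 1 — characteristic polynomial of 2×2 Sigma:
  det(Sigma - λI) = λ² - trace · λ + det = 0.
  trace = 6 + 17 = 23, det = 6·17 - (1)² = 101.
Step 2 — discriminant:
  Δ = trace² - 4·det = 529 - 404 = 125.
Step 3 — eigenvalues:
  λ = (trace ± √Δ)/2 = (23 ± 11.1803)/2,
  λ_1 = 17.0902,  λ_2 = 5.9098.

Step 4 — unit eigenvector for λ_1: solve (Sigma - λ_1 I)v = 0. First row:
  (6 - 17.0902)·v_x + (1)·v_y = 0, i.e. (-11.0902)·v_x + (1)·v_y = 0,
  so v ∝ (b, λ_1 - a) = (1, 11.0902) = u.
  ||u|| = √((1)² + (11.0902)²) = √(123.9919) ≈ 11.1352,
  v_1 = u/||u|| ≈ (0.0898, 0.996) (||v_1|| = 1).

λ_1 = 17.0902,  λ_2 = 5.9098;  v_1 ≈ (0.0898, 0.996)


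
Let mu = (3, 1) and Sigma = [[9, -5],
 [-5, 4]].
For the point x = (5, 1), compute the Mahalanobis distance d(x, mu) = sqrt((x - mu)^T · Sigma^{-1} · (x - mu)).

Step 1 — centre the observation: (x - mu) = (2, 0).

Step 2 — invert Sigma. det(Sigma) = 9·4 - (-5)² = 11.
  Sigma^{-1} = (1/det) · [[d, -b], [-b, a]] = [[0.3636, 0.4545],
 [0.4545, 0.8182]].

Step 3 — form the quadratic (x - mu)^T · Sigma^{-1} · (x - mu):
  Sigma^{-1} · (x - mu) = (0.7273, 0.9091).
  (x - mu)^T · [Sigma^{-1} · (x - mu)] = (2)·(0.7273) + (0)·(0.9091) = 1.4545.

Step 4 — take square root: d = √(1.4545) ≈ 1.206.

d(x, mu) = √(1.4545) ≈ 1.206


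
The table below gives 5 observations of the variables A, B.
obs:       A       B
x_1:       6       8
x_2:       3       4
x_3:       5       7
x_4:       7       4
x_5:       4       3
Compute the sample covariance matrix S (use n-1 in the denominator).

Step 1 — column means:
  mean(A) = (6 + 3 + 5 + 7 + 4) / 5 = 25/5 = 5
  mean(B) = (8 + 4 + 7 + 4 + 3) / 5 = 26/5 = 5.2

Step 2 — sample covariance S[i,j] = (1/(n-1)) · Σ_k (x_{k,i} - mean_i) · (x_{k,j} - mean_j), with n-1 = 4.
  S[A,A] = ((1)·(1) + (-2)·(-2) + (0)·(0) + (2)·(2) + (-1)·(-1)) / 4 = 10/4 = 2.5
  S[A,B] = ((1)·(2.8) + (-2)·(-1.2) + (0)·(1.8) + (2)·(-1.2) + (-1)·(-2.2)) / 4 = 5/4 = 1.25
  S[B,B] = ((2.8)·(2.8) + (-1.2)·(-1.2) + (1.8)·(1.8) + (-1.2)·(-1.2) + (-2.2)·(-2.2)) / 4 = 18.8/4 = 4.7

S is symmetric (S[j,i] = S[i,j]). Assembling:

S = [[2.5, 1.25],
 [1.25, 4.7]]


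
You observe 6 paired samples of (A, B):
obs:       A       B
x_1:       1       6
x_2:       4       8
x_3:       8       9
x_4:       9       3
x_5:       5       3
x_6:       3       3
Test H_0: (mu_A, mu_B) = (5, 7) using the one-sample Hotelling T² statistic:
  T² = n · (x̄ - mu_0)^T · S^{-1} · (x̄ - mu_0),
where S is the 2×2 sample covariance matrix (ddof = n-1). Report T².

Step 1 — sample mean vector:
  mean(A) = (1 + 4 + 8 + 9 + 5 + 3) / 6 = 30/6 = 5
  mean(B) = (6 + 8 + 9 + 3 + 3 + 3) / 6 = 32/6 = 5.3333
  x̄ = (5, 5.3333),  deviation x̄ - mu_0 = (5, 5.3333) - (5, 7) = (0, -1.6667).

Step 2 — sample covariance matrix, S[i,j] = (1/(n-1)) · Σ_k (x_{k,i} - mean_i) · (x_{k,j} - mean_j), divisor n-1 = 5:
  S[A,A] = ((-4)·(-4) + (-1)·(-1) + (3)·(3) + (4)·(4) + (0)·(0) + (-2)·(-2)) / 5 = 46/5 = 9.2
  S[A,B] = ((-4)·(0.6667) + (-1)·(2.6667) + (3)·(3.6667) + (4)·(-2.3333) + (0)·(-2.3333) + (-2)·(-2.3333)) / 5 = 1/5 = 0.2
  S[B,B] = ((0.6667)·(0.6667) + (2.6667)·(2.6667) + (3.6667)·(3.6667) + (-2.3333)·(-2.3333) + (-2.3333)·(-2.3333) + (-2.3333)·(-2.3333)) / 5 = 37.3333/5 = 7.4667
  S = [[9.2, 0.2],
 [0.2, 7.4667]].

Step 3 — invert S. det(S) = 9.2·7.4667 - (0.2)² = 68.6533.
  S^{-1} = (1/det) · [[d, -b], [-b, a]] = [[0.1088, -0.0029],
 [-0.0029, 0.134]].

Step 4 — quadratic form (x̄ - mu_0)^T · S^{-1} · (x̄ - mu_0):
  S^{-1} · (x̄ - mu_0) = (0.0049, -0.2233),
  (x̄ - mu_0)^T · [...] = (0)·(0.0049) + (-1.6667)·(-0.2233) = 0.3722.

Step 5 — scale by n: T² = 6 · 0.3722 = 2.2334.

T² ≈ 2.2334


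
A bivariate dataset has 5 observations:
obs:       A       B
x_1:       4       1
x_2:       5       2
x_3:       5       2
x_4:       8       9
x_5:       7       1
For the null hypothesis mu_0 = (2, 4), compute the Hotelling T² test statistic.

Step 1 — sample mean vector:
  mean(A) = (4 + 5 + 5 + 8 + 7) / 5 = 29/5 = 5.8
  mean(B) = (1 + 2 + 2 + 9 + 1) / 5 = 15/5 = 3
  x̄ = (5.8, 3),  deviation x̄ - mu_0 = (5.8, 3) - (2, 4) = (3.8, -1).

Step 2 — sample covariance matrix, S[i,j] = (1/(n-1)) · Σ_k (x_{k,i} - mean_i) · (x_{k,j} - mean_j), divisor n-1 = 4:
  S[A,A] = ((-1.8)·(-1.8) + (-0.8)·(-0.8) + (-0.8)·(-0.8) + (2.2)·(2.2) + (1.2)·(1.2)) / 4 = 10.8/4 = 2.7
  S[A,B] = ((-1.8)·(-2) + (-0.8)·(-1) + (-0.8)·(-1) + (2.2)·(6) + (1.2)·(-2)) / 4 = 16/4 = 4
  S[B,B] = ((-2)·(-2) + (-1)·(-1) + (-1)·(-1) + (6)·(6) + (-2)·(-2)) / 4 = 46/4 = 11.5
  S = [[2.7, 4],
 [4, 11.5]].

Step 3 — invert S. det(S) = 2.7·11.5 - (4)² = 15.05.
  S^{-1} = (1/det) · [[d, -b], [-b, a]] = [[0.7641, -0.2658],
 [-0.2658, 0.1794]].

Step 4 — quadratic form (x̄ - mu_0)^T · S^{-1} · (x̄ - mu_0):
  S^{-1} · (x̄ - mu_0) = (3.1694, -1.1894),
  (x̄ - mu_0)^T · [...] = (3.8)·(3.1694) + (-1)·(-1.1894) = 13.2332.

Step 5 — scale by n: T² = 5 · 13.2332 = 66.1661.

T² ≈ 66.1661


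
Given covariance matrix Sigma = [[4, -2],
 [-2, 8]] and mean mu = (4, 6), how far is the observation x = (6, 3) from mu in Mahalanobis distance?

Step 1 — centre the observation: (x - mu) = (2, -3).

Step 2 — invert Sigma. det(Sigma) = 4·8 - (-2)² = 28.
  Sigma^{-1} = (1/det) · [[d, -b], [-b, a]] = [[0.2857, 0.0714],
 [0.0714, 0.1429]].

Step 3 — form the quadratic (x - mu)^T · Sigma^{-1} · (x - mu):
  Sigma^{-1} · (x - mu) = (0.3571, -0.2857).
  (x - mu)^T · [Sigma^{-1} · (x - mu)] = (2)·(0.3571) + (-3)·(-0.2857) = 1.5714.

Step 4 — take square root: d = √(1.5714) ≈ 1.2536.

d(x, mu) = √(1.5714) ≈ 1.2536


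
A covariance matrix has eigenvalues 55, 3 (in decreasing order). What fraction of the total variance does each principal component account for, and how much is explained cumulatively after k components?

Step 1 — total variance = trace(Sigma) = Σ λ_i = 55 + 3 = 58.

Step 2 — fraction explained by component i = λ_i / Σ λ:
  PC1: 55/58 = 0.9483
  PC2: 3/58 = 0.0517

Step 3 — cumulative fraction after k components = (λ_1 + ... + λ_k) / Σ λ:
  k = 1: 55/58 = 0.9483
  k = 2: (55 + 3)/58 = 58/58 = 1

Summary (fraction, with percent):

explained: PC1 0.9483 (94.83%), PC2 0.0517 (5.17%);  cumulative: 0.9483, 1


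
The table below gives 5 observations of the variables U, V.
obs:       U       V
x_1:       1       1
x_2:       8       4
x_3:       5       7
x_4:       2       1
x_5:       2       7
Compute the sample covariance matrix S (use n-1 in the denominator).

Step 1 — column means:
  mean(U) = (1 + 8 + 5 + 2 + 2) / 5 = 18/5 = 3.6
  mean(V) = (1 + 4 + 7 + 1 + 7) / 5 = 20/5 = 4

Step 2 — sample covariance S[i,j] = (1/(n-1)) · Σ_k (x_{k,i} - mean_i) · (x_{k,j} - mean_j), with n-1 = 4.
  S[U,U] = ((-2.6)·(-2.6) + (4.4)·(4.4) + (1.4)·(1.4) + (-1.6)·(-1.6) + (-1.6)·(-1.6)) / 4 = 33.2/4 = 8.3
  S[U,V] = ((-2.6)·(-3) + (4.4)·(0) + (1.4)·(3) + (-1.6)·(-3) + (-1.6)·(3)) / 4 = 12/4 = 3
  S[V,V] = ((-3)·(-3) + (0)·(0) + (3)·(3) + (-3)·(-3) + (3)·(3)) / 4 = 36/4 = 9

S is symmetric (S[j,i] = S[i,j]). Assembling:

S = [[8.3, 3],
 [3, 9]]


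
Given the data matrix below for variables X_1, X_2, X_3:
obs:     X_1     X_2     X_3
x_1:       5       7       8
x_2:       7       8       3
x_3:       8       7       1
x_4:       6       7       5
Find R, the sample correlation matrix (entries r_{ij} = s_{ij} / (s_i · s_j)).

Step 1 — column means:
  mean(X_1) = (5 + 7 + 8 + 6) / 4 = 26/4 = 6.5
  mean(X_2) = (7 + 8 + 7 + 7) / 4 = 29/4 = 7.25
  mean(X_3) = (8 + 3 + 1 + 5) / 4 = 17/4 = 4.25

Step 2 — sample variances and covariances s[i,j] = (1/(n-1)) · Σ_k (x_{k,i} - mean_i) · (x_{k,j} - mean_j), with n-1 = 3:
  s[X_1,X_1] = ((-1.5)·(-1.5) + (0.5)·(0.5) + (1.5)·(1.5) + (-0.5)·(-0.5)) / 3 = 5/3 = 1.6667
  s[X_1,X_2] = ((-1.5)·(-0.25) + (0.5)·(0.75) + (1.5)·(-0.25) + (-0.5)·(-0.25)) / 3 = 0.5/3 = 0.1667
  s[X_1,X_3] = ((-1.5)·(3.75) + (0.5)·(-1.25) + (1.5)·(-3.25) + (-0.5)·(0.75)) / 3 = -11.5/3 = -3.8333
  s[X_2,X_2] = ((-0.25)·(-0.25) + (0.75)·(0.75) + (-0.25)·(-0.25) + (-0.25)·(-0.25)) / 3 = 0.75/3 = 0.25
  s[X_2,X_3] = ((-0.25)·(3.75) + (0.75)·(-1.25) + (-0.25)·(-3.25) + (-0.25)·(0.75)) / 3 = -1.25/3 = -0.4167
  s[X_3,X_3] = ((3.75)·(3.75) + (-1.25)·(-1.25) + (-3.25)·(-3.25) + (0.75)·(0.75)) / 3 = 26.75/3 = 8.9167
  Sample standard deviations s_i = √(s[i,i]):
  s(X_1) = √(1.6667) = 1.291
  s(X_2) = √(0.25) = 0.5
  s(X_3) = √(8.9167) = 2.9861

Step 3 — r_{ij} = s_{ij} / (s_i · s_j):
  r[X_1,X_1] = 1 (diagonal).
  r[X_1,X_2] = 0.1667 / (1.291 · 0.5) = 0.1667 / 0.6455 = 0.2582
  r[X_1,X_3] = -3.8333 / (1.291 · 2.9861) = -3.8333 / 3.855 = -0.9944
  r[X_2,X_2] = 1 (diagonal).
  r[X_2,X_3] = -0.4167 / (0.5 · 2.9861) = -0.4167 / 1.493 = -0.2791
  r[X_3,X_3] = 1 (diagonal).

R is symmetric with unit diagonal. Assembling:

R = [[1, 0.2582, -0.9944],
 [0.2582, 1, -0.2791],
 [-0.9944, -0.2791, 1]]


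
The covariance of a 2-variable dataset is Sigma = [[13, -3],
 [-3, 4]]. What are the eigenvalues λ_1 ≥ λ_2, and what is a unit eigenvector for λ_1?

Step 1 — characteristic polynomial of 2×2 Sigma:
  det(Sigma - λI) = λ² - trace · λ + det = 0.
  trace = 13 + 4 = 17, det = 13·4 - (-3)² = 43.
Step 2 — discriminant:
  Δ = trace² - 4·det = 289 - 172 = 117.
Step 3 — eigenvalues:
  λ = (trace ± √Δ)/2 = (17 ± 10.8167)/2,
  λ_1 = 13.9083,  λ_2 = 3.0917.

Step 4 — unit eigenvector for λ_1: solve (Sigma - λ_1 I)v = 0. First row:
  (13 - 13.9083)·v_x + (-3)·v_y = 0, i.e. (-0.9083)·v_x + (-3)·v_y = 0,
  so v ∝ (b, λ_1 - a) = (-3, 0.9083); multiply by -1 so the first entry is positive: u = (3, -0.9083).
  ||u|| = √((3)² + (-0.9083)²) = √(9.8251) ≈ 3.1345,
  v_1 = u/||u|| ≈ (0.9571, -0.2898) (||v_1|| = 1).

λ_1 = 13.9083,  λ_2 = 3.0917;  v_1 ≈ (0.9571, -0.2898)


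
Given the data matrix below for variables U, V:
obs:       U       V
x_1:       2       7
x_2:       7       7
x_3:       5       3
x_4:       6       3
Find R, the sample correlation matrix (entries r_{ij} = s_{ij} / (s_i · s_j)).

Step 1 — column means:
  mean(U) = (2 + 7 + 5 + 6) / 4 = 20/4 = 5
  mean(V) = (7 + 7 + 3 + 3) / 4 = 20/4 = 5

Step 2 — sample variances and covariances s[i,j] = (1/(n-1)) · Σ_k (x_{k,i} - mean_i) · (x_{k,j} - mean_j), with n-1 = 3:
  s[U,U] = ((-3)·(-3) + (2)·(2) + (0)·(0) + (1)·(1)) / 3 = 14/3 = 4.6667
  s[U,V] = ((-3)·(2) + (2)·(2) + (0)·(-2) + (1)·(-2)) / 3 = -4/3 = -1.3333
  s[V,V] = ((2)·(2) + (2)·(2) + (-2)·(-2) + (-2)·(-2)) / 3 = 16/3 = 5.3333
  Sample standard deviations s_i = √(s[i,i]):
  s(U) = √(4.6667) = 2.1602
  s(V) = √(5.3333) = 2.3094

Step 3 — r_{ij} = s_{ij} / (s_i · s_j):
  r[U,U] = 1 (diagonal).
  r[U,V] = -1.3333 / (2.1602 · 2.3094) = -1.3333 / 4.9889 = -0.2673
  r[V,V] = 1 (diagonal).

R is symmetric with unit diagonal. Assembling:

R = [[1, -0.2673],
 [-0.2673, 1]]


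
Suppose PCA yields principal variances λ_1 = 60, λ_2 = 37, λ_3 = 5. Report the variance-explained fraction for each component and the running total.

Step 1 — total variance = trace(Sigma) = Σ λ_i = 60 + 37 + 5 = 102.

Step 2 — fraction explained by component i = λ_i / Σ λ:
  PC1: 60/102 = 0.5882
  PC2: 37/102 = 0.3627
  PC3: 5/102 = 0.049

Step 3 — cumulative fraction after k components = (λ_1 + ... + λ_k) / Σ λ:
  k = 1: 60/102 = 0.5882
  k = 2: (60 + 37)/102 = 97/102 = 0.951
  k = 3: (60 + 37 + 5)/102 = 102/102 = 1

Summary (fraction, with percent):

explained: PC1 0.5882 (58.82%), PC2 0.3627 (36.27%), PC3 0.049 (4.9%);  cumulative: 0.5882, 0.951, 1


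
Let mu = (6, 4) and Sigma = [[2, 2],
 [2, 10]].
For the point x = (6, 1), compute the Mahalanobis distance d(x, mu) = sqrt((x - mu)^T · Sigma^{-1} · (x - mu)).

Step 1 — centre the observation: (x - mu) = (0, -3).

Step 2 — invert Sigma. det(Sigma) = 2·10 - (2)² = 16.
  Sigma^{-1} = (1/det) · [[d, -b], [-b, a]] = [[0.625, -0.125],
 [-0.125, 0.125]].

Step 3 — form the quadratic (x - mu)^T · Sigma^{-1} · (x - mu):
  Sigma^{-1} · (x - mu) = (0.375, -0.375).
  (x - mu)^T · [Sigma^{-1} · (x - mu)] = (0)·(0.375) + (-3)·(-0.375) = 1.125.

Step 4 — take square root: d = √(1.125) ≈ 1.0607.

d(x, mu) = √(1.125) ≈ 1.0607


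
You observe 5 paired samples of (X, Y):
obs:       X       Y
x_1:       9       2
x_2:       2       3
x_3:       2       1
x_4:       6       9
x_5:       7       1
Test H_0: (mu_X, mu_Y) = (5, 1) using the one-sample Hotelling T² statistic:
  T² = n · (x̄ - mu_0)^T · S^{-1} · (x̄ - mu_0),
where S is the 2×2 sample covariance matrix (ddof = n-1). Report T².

Step 1 — sample mean vector:
  mean(X) = (9 + 2 + 2 + 6 + 7) / 5 = 26/5 = 5.2
  mean(Y) = (2 + 3 + 1 + 9 + 1) / 5 = 16/5 = 3.2
  x̄ = (5.2, 3.2),  deviation x̄ - mu_0 = (5.2, 3.2) - (5, 1) = (0.2, 2.2).

Step 2 — sample covariance matrix, S[i,j] = (1/(n-1)) · Σ_k (x_{k,i} - mean_i) · (x_{k,j} - mean_j), divisor n-1 = 4:
  S[X,X] = ((3.8)·(3.8) + (-3.2)·(-3.2) + (-3.2)·(-3.2) + (0.8)·(0.8) + (1.8)·(1.8)) / 4 = 38.8/4 = 9.7
  S[X,Y] = ((3.8)·(-1.2) + (-3.2)·(-0.2) + (-3.2)·(-2.2) + (0.8)·(5.8) + (1.8)·(-2.2)) / 4 = 3.8/4 = 0.95
  S[Y,Y] = ((-1.2)·(-1.2) + (-0.2)·(-0.2) + (-2.2)·(-2.2) + (5.8)·(5.8) + (-2.2)·(-2.2)) / 4 = 44.8/4 = 11.2
  S = [[9.7, 0.95],
 [0.95, 11.2]].

Step 3 — invert S. det(S) = 9.7·11.2 - (0.95)² = 107.7375.
  S^{-1} = (1/det) · [[d, -b], [-b, a]] = [[0.104, -0.0088],
 [-0.0088, 0.09]].

Step 4 — quadratic form (x̄ - mu_0)^T · S^{-1} · (x̄ - mu_0):
  S^{-1} · (x̄ - mu_0) = (0.0014, 0.1963),
  (x̄ - mu_0)^T · [...] = (0.2)·(0.0014) + (2.2)·(0.1963) = 0.4322.

Step 5 — scale by n: T² = 5 · 0.4322 = 2.1608.

T² ≈ 2.1608


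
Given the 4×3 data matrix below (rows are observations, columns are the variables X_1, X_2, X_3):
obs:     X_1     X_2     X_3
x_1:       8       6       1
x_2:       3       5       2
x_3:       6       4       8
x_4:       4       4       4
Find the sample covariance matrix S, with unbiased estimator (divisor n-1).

Step 1 — column means:
  mean(X_1) = (8 + 3 + 6 + 4) / 4 = 21/4 = 5.25
  mean(X_2) = (6 + 5 + 4 + 4) / 4 = 19/4 = 4.75
  mean(X_3) = (1 + 2 + 8 + 4) / 4 = 15/4 = 3.75

Step 2 — sample covariance S[i,j] = (1/(n-1)) · Σ_k (x_{k,i} - mean_i) · (x_{k,j} - mean_j), with n-1 = 3.
  S[X_1,X_1] = ((2.75)·(2.75) + (-2.25)·(-2.25) + (0.75)·(0.75) + (-1.25)·(-1.25)) / 3 = 14.75/3 = 4.9167
  S[X_1,X_2] = ((2.75)·(1.25) + (-2.25)·(0.25) + (0.75)·(-0.75) + (-1.25)·(-0.75)) / 3 = 3.25/3 = 1.0833
  S[X_1,X_3] = ((2.75)·(-2.75) + (-2.25)·(-1.75) + (0.75)·(4.25) + (-1.25)·(0.25)) / 3 = -0.75/3 = -0.25
  S[X_2,X_2] = ((1.25)·(1.25) + (0.25)·(0.25) + (-0.75)·(-0.75) + (-0.75)·(-0.75)) / 3 = 2.75/3 = 0.9167
  S[X_2,X_3] = ((1.25)·(-2.75) + (0.25)·(-1.75) + (-0.75)·(4.25) + (-0.75)·(0.25)) / 3 = -7.25/3 = -2.4167
  S[X_3,X_3] = ((-2.75)·(-2.75) + (-1.75)·(-1.75) + (4.25)·(4.25) + (0.25)·(0.25)) / 3 = 28.75/3 = 9.5833

S is symmetric (S[j,i] = S[i,j]). Assembling:

S = [[4.9167, 1.0833, -0.25],
 [1.0833, 0.9167, -2.4167],
 [-0.25, -2.4167, 9.5833]]


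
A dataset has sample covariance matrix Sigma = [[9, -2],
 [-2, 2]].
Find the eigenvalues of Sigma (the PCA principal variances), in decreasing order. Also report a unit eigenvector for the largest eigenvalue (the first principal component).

Step 1 — characteristic polynomial of 2×2 Sigma:
  det(Sigma - λI) = λ² - trace · λ + det = 0.
  trace = 9 + 2 = 11, det = 9·2 - (-2)² = 14.
Step 2 — discriminant:
  Δ = trace² - 4·det = 121 - 56 = 65.
Step 3 — eigenvalues:
  λ = (trace ± √Δ)/2 = (11 ± 8.0623)/2,
  λ_1 = 9.5311,  λ_2 = 1.4689.

Step 4 — unit eigenvector for λ_1: solve (Sigma - λ_1 I)v = 0. First row:
  (9 - 9.5311)·v_x + (-2)·v_y = 0, i.e. (-0.5311)·v_x + (-2)·v_y = 0,
  so v ∝ (b, λ_1 - a) = (-2, 0.5311); multiply by -1 so the first entry is positive: u = (2, -0.5311).
  ||u|| = √((2)² + (-0.5311)²) = √(4.2821) ≈ 2.0693,
  v_1 = u/||u|| ≈ (0.9665, -0.2567) (||v_1|| = 1).

λ_1 = 9.5311,  λ_2 = 1.4689;  v_1 ≈ (0.9665, -0.2567)


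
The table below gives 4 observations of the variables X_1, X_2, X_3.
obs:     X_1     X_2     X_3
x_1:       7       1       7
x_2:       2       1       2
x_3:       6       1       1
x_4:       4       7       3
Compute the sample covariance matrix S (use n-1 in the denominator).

Step 1 — column means:
  mean(X_1) = (7 + 2 + 6 + 4) / 4 = 19/4 = 4.75
  mean(X_2) = (1 + 1 + 1 + 7) / 4 = 10/4 = 2.5
  mean(X_3) = (7 + 2 + 1 + 3) / 4 = 13/4 = 3.25

Step 2 — sample covariance S[i,j] = (1/(n-1)) · Σ_k (x_{k,i} - mean_i) · (x_{k,j} - mean_j), with n-1 = 3.
  S[X_1,X_1] = ((2.25)·(2.25) + (-2.75)·(-2.75) + (1.25)·(1.25) + (-0.75)·(-0.75)) / 3 = 14.75/3 = 4.9167
  S[X_1,X_2] = ((2.25)·(-1.5) + (-2.75)·(-1.5) + (1.25)·(-1.5) + (-0.75)·(4.5)) / 3 = -4.5/3 = -1.5
  S[X_1,X_3] = ((2.25)·(3.75) + (-2.75)·(-1.25) + (1.25)·(-2.25) + (-0.75)·(-0.25)) / 3 = 9.25/3 = 3.0833
  S[X_2,X_2] = ((-1.5)·(-1.5) + (-1.5)·(-1.5) + (-1.5)·(-1.5) + (4.5)·(4.5)) / 3 = 27/3 = 9
  S[X_2,X_3] = ((-1.5)·(3.75) + (-1.5)·(-1.25) + (-1.5)·(-2.25) + (4.5)·(-0.25)) / 3 = -1.5/3 = -0.5
  S[X_3,X_3] = ((3.75)·(3.75) + (-1.25)·(-1.25) + (-2.25)·(-2.25) + (-0.25)·(-0.25)) / 3 = 20.75/3 = 6.9167

S is symmetric (S[j,i] = S[i,j]). Assembling:

S = [[4.9167, -1.5, 3.0833],
 [-1.5, 9, -0.5],
 [3.0833, -0.5, 6.9167]]


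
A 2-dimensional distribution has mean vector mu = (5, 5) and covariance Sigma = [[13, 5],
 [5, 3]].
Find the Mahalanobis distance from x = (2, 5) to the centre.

Step 1 — centre the observation: (x - mu) = (-3, 0).

Step 2 — invert Sigma. det(Sigma) = 13·3 - (5)² = 14.
  Sigma^{-1} = (1/det) · [[d, -b], [-b, a]] = [[0.2143, -0.3571],
 [-0.3571, 0.9286]].

Step 3 — form the quadratic (x - mu)^T · Sigma^{-1} · (x - mu):
  Sigma^{-1} · (x - mu) = (-0.6429, 1.0714).
  (x - mu)^T · [Sigma^{-1} · (x - mu)] = (-3)·(-0.6429) + (0)·(1.0714) = 1.9286.

Step 4 — take square root: d = √(1.9286) ≈ 1.3887.

d(x, mu) = √(1.9286) ≈ 1.3887


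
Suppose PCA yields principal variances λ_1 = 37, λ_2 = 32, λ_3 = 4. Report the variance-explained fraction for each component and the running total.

Step 1 — total variance = trace(Sigma) = Σ λ_i = 37 + 32 + 4 = 73.

Step 2 — fraction explained by component i = λ_i / Σ λ:
  PC1: 37/73 = 0.5068
  PC2: 32/73 = 0.4384
  PC3: 4/73 = 0.0548

Step 3 — cumulative fraction after k components = (λ_1 + ... + λ_k) / Σ λ:
  k = 1: 37/73 = 0.5068
  k = 2: (37 + 32)/73 = 69/73 = 0.9452
  k = 3: (37 + 32 + 4)/73 = 73/73 = 1

Summary (fraction, with percent):

explained: PC1 0.5068 (50.68%), PC2 0.4384 (43.84%), PC3 0.0548 (5.48%);  cumulative: 0.5068, 0.9452, 1


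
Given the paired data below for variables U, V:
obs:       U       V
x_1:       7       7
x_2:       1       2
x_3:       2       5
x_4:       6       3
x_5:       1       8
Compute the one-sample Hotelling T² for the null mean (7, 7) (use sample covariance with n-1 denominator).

Step 1 — sample mean vector:
  mean(U) = (7 + 1 + 2 + 6 + 1) / 5 = 17/5 = 3.4
  mean(V) = (7 + 2 + 5 + 3 + 8) / 5 = 25/5 = 5
  x̄ = (3.4, 5),  deviation x̄ - mu_0 = (3.4, 5) - (7, 7) = (-3.6, -2).

Step 2 — sample covariance matrix, S[i,j] = (1/(n-1)) · Σ_k (x_{k,i} - mean_i) · (x_{k,j} - mean_j), divisor n-1 = 4:
  S[U,U] = ((3.6)·(3.6) + (-2.4)·(-2.4) + (-1.4)·(-1.4) + (2.6)·(2.6) + (-2.4)·(-2.4)) / 4 = 33.2/4 = 8.3
  S[U,V] = ((3.6)·(2) + (-2.4)·(-3) + (-1.4)·(0) + (2.6)·(-2) + (-2.4)·(3)) / 4 = 2/4 = 0.5
  S[V,V] = ((2)·(2) + (-3)·(-3) + (0)·(0) + (-2)·(-2) + (3)·(3)) / 4 = 26/4 = 6.5
  S = [[8.3, 0.5],
 [0.5, 6.5]].

Step 3 — invert S. det(S) = 8.3·6.5 - (0.5)² = 53.7.
  S^{-1} = (1/det) · [[d, -b], [-b, a]] = [[0.121, -0.0093],
 [-0.0093, 0.1546]].

Step 4 — quadratic form (x̄ - mu_0)^T · S^{-1} · (x̄ - mu_0):
  S^{-1} · (x̄ - mu_0) = (-0.4171, -0.2756),
  (x̄ - mu_0)^T · [...] = (-3.6)·(-0.4171) + (-2)·(-0.2756) = 2.0529.

Step 5 — scale by n: T² = 5 · 2.0529 = 10.2644.

T² ≈ 10.2644


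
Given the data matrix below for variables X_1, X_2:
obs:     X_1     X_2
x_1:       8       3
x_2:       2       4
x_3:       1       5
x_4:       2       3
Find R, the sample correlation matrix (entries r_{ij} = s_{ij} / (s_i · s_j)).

Step 1 — column means:
  mean(X_1) = (8 + 2 + 1 + 2) / 4 = 13/4 = 3.25
  mean(X_2) = (3 + 4 + 5 + 3) / 4 = 15/4 = 3.75

Step 2 — sample variances and covariances s[i,j] = (1/(n-1)) · Σ_k (x_{k,i} - mean_i) · (x_{k,j} - mean_j), with n-1 = 3:
  s[X_1,X_1] = ((4.75)·(4.75) + (-1.25)·(-1.25) + (-2.25)·(-2.25) + (-1.25)·(-1.25)) / 3 = 30.75/3 = 10.25
  s[X_1,X_2] = ((4.75)·(-0.75) + (-1.25)·(0.25) + (-2.25)·(1.25) + (-1.25)·(-0.75)) / 3 = -5.75/3 = -1.9167
  s[X_2,X_2] = ((-0.75)·(-0.75) + (0.25)·(0.25) + (1.25)·(1.25) + (-0.75)·(-0.75)) / 3 = 2.75/3 = 0.9167
  Sample standard deviations s_i = √(s[i,i]):
  s(X_1) = √(10.25) = 3.2016
  s(X_2) = √(0.9167) = 0.9574

Step 3 — r_{ij} = s_{ij} / (s_i · s_j):
  r[X_1,X_1] = 1 (diagonal).
  r[X_1,X_2] = -1.9167 / (3.2016 · 0.9574) = -1.9167 / 3.0653 = -0.6253
  r[X_2,X_2] = 1 (diagonal).

R is symmetric with unit diagonal. Assembling:

R = [[1, -0.6253],
 [-0.6253, 1]]


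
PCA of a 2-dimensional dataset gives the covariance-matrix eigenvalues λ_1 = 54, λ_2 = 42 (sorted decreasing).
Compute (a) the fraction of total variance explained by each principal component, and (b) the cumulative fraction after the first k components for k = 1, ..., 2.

Step 1 — total variance = trace(Sigma) = Σ λ_i = 54 + 42 = 96.

Step 2 — fraction explained by component i = λ_i / Σ λ:
  PC1: 54/96 = 0.5625
  PC2: 42/96 = 0.4375

Step 3 — cumulative fraction after k components = (λ_1 + ... + λ_k) / Σ λ:
  k = 1: 54/96 = 0.5625
  k = 2: (54 + 42)/96 = 96/96 = 1

Summary (fraction, with percent):

explained: PC1 0.5625 (56.25%), PC2 0.4375 (43.75%);  cumulative: 0.5625, 1


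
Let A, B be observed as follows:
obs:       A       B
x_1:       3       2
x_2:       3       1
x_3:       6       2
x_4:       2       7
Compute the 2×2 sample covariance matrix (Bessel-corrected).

Step 1 — column means:
  mean(A) = (3 + 3 + 6 + 2) / 4 = 14/4 = 3.5
  mean(B) = (2 + 1 + 2 + 7) / 4 = 12/4 = 3

Step 2 — sample covariance S[i,j] = (1/(n-1)) · Σ_k (x_{k,i} - mean_i) · (x_{k,j} - mean_j), with n-1 = 3.
  S[A,A] = ((-0.5)·(-0.5) + (-0.5)·(-0.5) + (2.5)·(2.5) + (-1.5)·(-1.5)) / 3 = 9/3 = 3
  S[A,B] = ((-0.5)·(-1) + (-0.5)·(-2) + (2.5)·(-1) + (-1.5)·(4)) / 3 = -7/3 = -2.3333
  S[B,B] = ((-1)·(-1) + (-2)·(-2) + (-1)·(-1) + (4)·(4)) / 3 = 22/3 = 7.3333

S is symmetric (S[j,i] = S[i,j]). Assembling:

S = [[3, -2.3333],
 [-2.3333, 7.3333]]


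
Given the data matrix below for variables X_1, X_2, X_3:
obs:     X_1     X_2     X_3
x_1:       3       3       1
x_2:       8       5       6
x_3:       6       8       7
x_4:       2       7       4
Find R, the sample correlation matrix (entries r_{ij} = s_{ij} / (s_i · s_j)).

Step 1 — column means:
  mean(X_1) = (3 + 8 + 6 + 2) / 4 = 19/4 = 4.75
  mean(X_2) = (3 + 5 + 8 + 7) / 4 = 23/4 = 5.75
  mean(X_3) = (1 + 6 + 7 + 4) / 4 = 18/4 = 4.5

Step 2 — sample variances and covariances s[i,j] = (1/(n-1)) · Σ_k (x_{k,i} - mean_i) · (x_{k,j} - mean_j), with n-1 = 3:
  s[X_1,X_1] = ((-1.75)·(-1.75) + (3.25)·(3.25) + (1.25)·(1.25) + (-2.75)·(-2.75)) / 3 = 22.75/3 = 7.5833
  s[X_1,X_2] = ((-1.75)·(-2.75) + (3.25)·(-0.75) + (1.25)·(2.25) + (-2.75)·(1.25)) / 3 = 1.75/3 = 0.5833
  s[X_1,X_3] = ((-1.75)·(-3.5) + (3.25)·(1.5) + (1.25)·(2.5) + (-2.75)·(-0.5)) / 3 = 15.5/3 = 5.1667
  s[X_2,X_2] = ((-2.75)·(-2.75) + (-0.75)·(-0.75) + (2.25)·(2.25) + (1.25)·(1.25)) / 3 = 14.75/3 = 4.9167
  s[X_2,X_3] = ((-2.75)·(-3.5) + (-0.75)·(1.5) + (2.25)·(2.5) + (1.25)·(-0.5)) / 3 = 13.5/3 = 4.5
  s[X_3,X_3] = ((-3.5)·(-3.5) + (1.5)·(1.5) + (2.5)·(2.5) + (-0.5)·(-0.5)) / 3 = 21/3 = 7
  Sample standard deviations s_i = √(s[i,i]):
  s(X_1) = √(7.5833) = 2.7538
  s(X_2) = √(4.9167) = 2.2174
  s(X_3) = √(7) = 2.6458

Step 3 — r_{ij} = s_{ij} / (s_i · s_j):
  r[X_1,X_1] = 1 (diagonal).
  r[X_1,X_2] = 0.5833 / (2.7538 · 2.2174) = 0.5833 / 6.1061 = 0.0955
  r[X_1,X_3] = 5.1667 / (2.7538 · 2.6458) = 5.1667 / 7.2858 = 0.7091
  r[X_2,X_2] = 1 (diagonal).
  r[X_2,X_3] = 4.5 / (2.2174 · 2.6458) = 4.5 / 5.8666 = 0.7671
  r[X_3,X_3] = 1 (diagonal).

R is symmetric with unit diagonal. Assembling:

R = [[1, 0.0955, 0.7091],
 [0.0955, 1, 0.7671],
 [0.7091, 0.7671, 1]]


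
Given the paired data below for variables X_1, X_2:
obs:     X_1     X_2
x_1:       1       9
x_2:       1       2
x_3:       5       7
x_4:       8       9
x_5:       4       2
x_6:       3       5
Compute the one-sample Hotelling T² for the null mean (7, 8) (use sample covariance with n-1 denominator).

Step 1 — sample mean vector:
  mean(X_1) = (1 + 1 + 5 + 8 + 4 + 3) / 6 = 22/6 = 3.6667
  mean(X_2) = (9 + 2 + 7 + 9 + 2 + 5) / 6 = 34/6 = 5.6667
  x̄ = (3.6667, 5.6667),  deviation x̄ - mu_0 = (3.6667, 5.6667) - (7, 8) = (-3.3333, -2.3333).

Step 2 — sample covariance matrix, S[i,j] = (1/(n-1)) · Σ_k (x_{k,i} - mean_i) · (x_{k,j} - mean_j), divisor n-1 = 5:
  S[X_1,X_1] = ((-2.6667)·(-2.6667) + (-2.6667)·(-2.6667) + (1.3333)·(1.3333) + (4.3333)·(4.3333) + (0.3333)·(0.3333) + (-0.6667)·(-0.6667)) / 5 = 35.3333/5 = 7.0667
  S[X_1,X_2] = ((-2.6667)·(3.3333) + (-2.6667)·(-3.6667) + (1.3333)·(1.3333) + (4.3333)·(3.3333) + (0.3333)·(-3.6667) + (-0.6667)·(-0.6667)) / 5 = 16.3333/5 = 3.2667
  S[X_2,X_2] = ((3.3333)·(3.3333) + (-3.6667)·(-3.6667) + (1.3333)·(1.3333) + (3.3333)·(3.3333) + (-3.6667)·(-3.6667) + (-0.6667)·(-0.6667)) / 5 = 51.3333/5 = 10.2667
  S = [[7.0667, 3.2667],
 [3.2667, 10.2667]].

Step 3 — invert S. det(S) = 7.0667·10.2667 - (3.2667)² = 61.88.
  S^{-1} = (1/det) · [[d, -b], [-b, a]] = [[0.1659, -0.0528],
 [-0.0528, 0.1142]].

Step 4 — quadratic form (x̄ - mu_0)^T · S^{-1} · (x̄ - mu_0):
  S^{-1} · (x̄ - mu_0) = (-0.4299, -0.0905),
  (x̄ - mu_0)^T · [...] = (-3.3333)·(-0.4299) + (-2.3333)·(-0.0905) = 1.644.

Step 5 — scale by n: T² = 6 · 1.644 = 9.8643.

T² ≈ 9.8643


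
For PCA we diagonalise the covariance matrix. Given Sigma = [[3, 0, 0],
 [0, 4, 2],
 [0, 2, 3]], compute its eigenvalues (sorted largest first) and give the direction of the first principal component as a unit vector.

Step 1 — characteristic polynomial p(λ) = det(λI - Sigma) = λ³ - tr·λ² + c_1·λ - det, where tr = trace, c_1 = sum of the principal 2×2 minors, det = det(Sigma):
  tr = 3 + 4 + 3 = 10,
  c_1 = (3·4 - (0)²) + (3·3 - (0)²) + (4·3 - (2)²) = 12 + 9 + 8 = 29,
  det = 3·(4·3 - (2)²) - (0)·((0)·3 - (2)·(0)) + (0)·((0)·(2) - 4·(0)) = 3·(8) - (0)·(0) + (0)·(0) = 24.
  So p(λ) = λ³ - 10λ² + 29λ - 24.
Step 2 — look for an integer root (rational root theorem: any rational root is an integer divisor of 24). Testing λ = 3:
  p(3) = 27 - 90 + 87 - 24 = 0  ✓
  Dividing out (λ - 3): p(λ) = (λ - 3)(λ² - 7λ + 8).
Step 3 — remaining eigenvalues from the quadratic λ² - 7λ + 8 = 0:
  Δ = 7² - 4·8 = 49 - 32 = 17,  λ = (7 ± √17)/2 = (7 ± 4.1231)/2 ≈ 5.5616 or 1.4384.
  Sorted: λ_1 = 5.5616,  λ_2 = 3,  λ_3 = 1.4384  (check: sum = 10 = tr ✓).

Step 4 — unit eigenvector for λ_1 ≈ 5.5616: v spans the null space of (Sigma - λ_1 I), whose rows are
  r_1 = (-2.5616, 0, 0),  r_2 = (0, -1.5616, 2),  r_3 = (0, 2, -2.5616).
  v is orthogonal to every row, so take v ∝ r_1 × r_2 = ((0)·(2) - (0)·(-1.5616), (0)·(0) - (-2.5616)·(2), (-2.5616)·(-1.5616) - (0)·(0)) ≈ (0, 5.1231, 4).
  Let u = (0, 5.1231, 4).
  ||u|| = √((0)² + (5.1231)² + (4)²) = √(42.2462) ≈ 6.4997,  v_1 = u/||u|| ≈ (0, 0.7882, 0.6154) (||v_1|| = 1).

λ_1 = 5.5616,  λ_2 = 3,  λ_3 = 1.4384;  v_1 ≈ (0, 0.7882, 0.6154)


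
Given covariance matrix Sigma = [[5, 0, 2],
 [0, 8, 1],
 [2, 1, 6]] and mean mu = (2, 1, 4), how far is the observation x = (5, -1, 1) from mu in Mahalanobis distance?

Step 1 — centre the observation: (x - mu) = (3, -2, -3).

Step 2 — invert Sigma (cofactor / det for 3×3, or solve directly):
  Sigma^{-1} = [[0.2315, 0.0099, -0.0788],
 [0.0099, 0.1281, -0.0246],
 [-0.0788, -0.0246, 0.197]].

Step 3 — form the quadratic (x - mu)^T · Sigma^{-1} · (x - mu):
  Sigma^{-1} · (x - mu) = (0.9113, -0.1527, -0.7783).
  (x - mu)^T · [Sigma^{-1} · (x - mu)] = (3)·(0.9113) + (-2)·(-0.1527) + (-3)·(-0.7783) = 5.3744.

Step 4 — take square root: d = √(5.3744) ≈ 2.3183.

d(x, mu) = √(5.3744) ≈ 2.3183


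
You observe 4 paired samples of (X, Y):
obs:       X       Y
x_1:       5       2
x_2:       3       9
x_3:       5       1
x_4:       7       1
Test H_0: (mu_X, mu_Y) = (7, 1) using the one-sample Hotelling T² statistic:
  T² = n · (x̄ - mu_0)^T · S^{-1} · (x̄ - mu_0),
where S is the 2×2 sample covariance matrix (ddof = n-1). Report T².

Step 1 — sample mean vector:
  mean(X) = (5 + 3 + 5 + 7) / 4 = 20/4 = 5
  mean(Y) = (2 + 9 + 1 + 1) / 4 = 13/4 = 3.25
  x̄ = (5, 3.25),  deviation x̄ - mu_0 = (5, 3.25) - (7, 1) = (-2, 2.25).

Step 2 — sample covariance matrix, S[i,j] = (1/(n-1)) · Σ_k (x_{k,i} - mean_i) · (x_{k,j} - mean_j), divisor n-1 = 3:
  S[X,X] = ((0)·(0) + (-2)·(-2) + (0)·(0) + (2)·(2)) / 3 = 8/3 = 2.6667
  S[X,Y] = ((0)·(-1.25) + (-2)·(5.75) + (0)·(-2.25) + (2)·(-2.25)) / 3 = -16/3 = -5.3333
  S[Y,Y] = ((-1.25)·(-1.25) + (5.75)·(5.75) + (-2.25)·(-2.25) + (-2.25)·(-2.25)) / 3 = 44.75/3 = 14.9167
  S = [[2.6667, -5.3333],
 [-5.3333, 14.9167]].

Step 3 — invert S. det(S) = 2.6667·14.9167 - (-5.3333)² = 11.3333.
  S^{-1} = (1/det) · [[d, -b], [-b, a]] = [[1.3162, 0.4706],
 [0.4706, 0.2353]].

Step 4 — quadratic form (x̄ - mu_0)^T · S^{-1} · (x̄ - mu_0):
  S^{-1} · (x̄ - mu_0) = (-1.5735, -0.4118),
  (x̄ - mu_0)^T · [...] = (-2)·(-1.5735) + (2.25)·(-0.4118) = 2.2206.

Step 5 — scale by n: T² = 4 · 2.2206 = 8.8824.

T² ≈ 8.8824


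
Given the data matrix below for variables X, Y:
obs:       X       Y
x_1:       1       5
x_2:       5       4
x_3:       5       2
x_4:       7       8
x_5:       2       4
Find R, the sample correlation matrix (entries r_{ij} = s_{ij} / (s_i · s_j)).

Step 1 — column means:
  mean(X) = (1 + 5 + 5 + 7 + 2) / 5 = 20/5 = 4
  mean(Y) = (5 + 4 + 2 + 8 + 4) / 5 = 23/5 = 4.6

Step 2 — sample variances and covariances s[i,j] = (1/(n-1)) · Σ_k (x_{k,i} - mean_i) · (x_{k,j} - mean_j), with n-1 = 4:
  s[X,X] = ((-3)·(-3) + (1)·(1) + (1)·(1) + (3)·(3) + (-2)·(-2)) / 4 = 24/4 = 6
  s[X,Y] = ((-3)·(0.4) + (1)·(-0.6) + (1)·(-2.6) + (3)·(3.4) + (-2)·(-0.6)) / 4 = 7/4 = 1.75
  s[Y,Y] = ((0.4)·(0.4) + (-0.6)·(-0.6) + (-2.6)·(-2.6) + (3.4)·(3.4) + (-0.6)·(-0.6)) / 4 = 19.2/4 = 4.8
  Sample standard deviations s_i = √(s[i,i]):
  s(X) = √(6) = 2.4495
  s(Y) = √(4.8) = 2.1909

Step 3 — r_{ij} = s_{ij} / (s_i · s_j):
  r[X,X] = 1 (diagonal).
  r[X,Y] = 1.75 / (2.4495 · 2.1909) = 1.75 / 5.3666 = 0.3261
  r[Y,Y] = 1 (diagonal).

R is symmetric with unit diagonal. Assembling:

R = [[1, 0.3261],
 [0.3261, 1]]
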